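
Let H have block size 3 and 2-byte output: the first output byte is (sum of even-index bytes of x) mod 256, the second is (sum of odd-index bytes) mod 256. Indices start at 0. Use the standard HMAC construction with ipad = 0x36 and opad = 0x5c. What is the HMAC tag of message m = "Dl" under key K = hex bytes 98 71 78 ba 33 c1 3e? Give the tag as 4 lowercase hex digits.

5709

Key hex bytes 98 71 78 ba 33 c1 3e is 7 bytes > B = 3, so hash it first: H(key) = 81 ec, then zero-pad to 3 bytes: K' = 81 ec 00.
K' ⊕ ipad = b7 da 36.  K' ⊕ opad = dd b0 5c.
Inner input = (K'⊕ipad) ∥ m = b7 da 36 ∥ 44 6c.
Inner hash: even-index sum = 345 mod 256 = 89; odd-index sum = 286 mod 256 = 30 → 59 1e.
Outer input = (K'⊕opad) ∥ inner = dd b0 5c ∥ 59 1e.
Outer hash (tag): even-index sum = 343 mod 256 = 87; odd-index sum = 265 mod 256 = 9 → 57 09.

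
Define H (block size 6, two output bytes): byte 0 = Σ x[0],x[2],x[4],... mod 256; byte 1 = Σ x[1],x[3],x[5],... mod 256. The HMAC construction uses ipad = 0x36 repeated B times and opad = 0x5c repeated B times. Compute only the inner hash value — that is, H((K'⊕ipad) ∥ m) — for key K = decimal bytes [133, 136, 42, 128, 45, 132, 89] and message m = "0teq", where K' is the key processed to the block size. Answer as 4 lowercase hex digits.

Key decimal bytes [133, 136, 42, 128, 45, 132, 89] = 85 88 2a 80 2d 84 59 is 7 bytes > B = 6, so hash it first: H(key) = 35 8c, then zero-pad to 6 bytes: K' = 35 8c 00 00 00 00.
K' ⊕ ipad = 03 ba 36 36 36 36.
Inner input = 03 ba 36 36 36 36 ∥ 30 74 65 71.
Inner hash: even-index sum = 260 mod 256 = 4; odd-index sum = 523 mod 256 = 11 → 04 0b.

040b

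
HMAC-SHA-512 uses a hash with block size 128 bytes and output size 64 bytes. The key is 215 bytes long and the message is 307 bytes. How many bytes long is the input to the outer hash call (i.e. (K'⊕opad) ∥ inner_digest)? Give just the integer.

192

Key is 215 > 128 bytes, so it is hashed to 64 bytes then zero-padded to 128: |K'| = 128.
Outer input = (K'⊕opad) ∥ H(inner) → 128 + 64 = 192 bytes.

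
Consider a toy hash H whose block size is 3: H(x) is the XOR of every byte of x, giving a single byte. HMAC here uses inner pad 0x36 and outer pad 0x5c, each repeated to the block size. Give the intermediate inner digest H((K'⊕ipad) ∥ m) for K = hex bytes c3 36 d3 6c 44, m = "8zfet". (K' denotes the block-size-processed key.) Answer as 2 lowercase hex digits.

Key hex bytes c3 36 d3 6c 44 is 5 bytes > B = 3, so hash it first: H(key) = 0e, then zero-pad to 3 bytes: K' = 0e 00 00.
K' ⊕ ipad = 38 36 36.
Inner input = 38 36 36 ∥ 38 7a 66 65 74.
Inner hash: XOR 38⊕36⊕36⊕38⊕7a⊕66⊕65⊕74 = 0d.

0d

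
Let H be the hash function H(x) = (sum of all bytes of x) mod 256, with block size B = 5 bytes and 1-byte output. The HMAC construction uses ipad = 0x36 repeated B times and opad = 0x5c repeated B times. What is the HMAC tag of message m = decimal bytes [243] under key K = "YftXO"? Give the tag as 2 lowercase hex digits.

59

Key "YftXO" = 59 66 74 58 4f is exactly B = 5 bytes: K' = 59 66 74 58 4f.
K' ⊕ ipad = 6f 50 42 6e 79.  K' ⊕ opad = 05 3a 28 04 13.
Inner input = (K'⊕ipad) ∥ m = 6f 50 42 6e 79 ∥ f3.
Inner hash: sum = 111+80+66+110+121+243 = 731; mod 256 = 219 → db.
Outer input = (K'⊕opad) ∥ inner = 05 3a 28 04 13 ∥ db.
Outer hash (tag): sum = 5+58+40+4+19+219 = 345; mod 256 = 89 → 59.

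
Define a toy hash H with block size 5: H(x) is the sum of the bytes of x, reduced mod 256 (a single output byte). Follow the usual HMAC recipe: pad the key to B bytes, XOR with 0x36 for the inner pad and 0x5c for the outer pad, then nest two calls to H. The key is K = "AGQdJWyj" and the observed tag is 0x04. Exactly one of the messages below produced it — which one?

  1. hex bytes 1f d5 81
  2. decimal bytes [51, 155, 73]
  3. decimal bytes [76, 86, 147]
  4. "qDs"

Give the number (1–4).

Key "AGQdJWyj" = 41 47 51 64 4a 57 79 6a is 8 bytes > B = 5, so hash it first: H(key) = c1, then zero-pad to 5 bytes: K' = c1 00 00 00 00.
K' ⊕ ipad = f7 36 36 36 36; K' ⊕ opad = 9d 5c 5c 5c 5c.
m1: inner = H(f7 36 36 36 36 1f d5 81) = 44; tag = H(9d 5c 5c 5c 5c 44) = 51
m2: inner = H(f7 36 36 36 36 33 9b 49) = e6; tag = H(9d 5c 5c 5c 5c e6) = f3
m3: inner = H(f7 36 36 36 36 4c 56 93) = 04; tag = H(9d 5c 5c 5c 5c 04) = 11
m4: inner = H(f7 36 36 36 36 71 44 73) = f7; tag = H(9d 5c 5c 5c 5c f7) = 04 ← matches

4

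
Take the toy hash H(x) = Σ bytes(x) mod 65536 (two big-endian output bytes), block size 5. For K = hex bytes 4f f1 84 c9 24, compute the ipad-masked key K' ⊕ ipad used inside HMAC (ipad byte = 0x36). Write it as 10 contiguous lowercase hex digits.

79c7b2ff12

Key hex bytes 4f f1 84 c9 24 is exactly B = 5 bytes: K' = 4f f1 84 c9 24.
XOR each byte with 0x36: 4f⊕36=79, f1⊕36=c7, 84⊕36=b2, c9⊕36=ff, 24⊕36=12.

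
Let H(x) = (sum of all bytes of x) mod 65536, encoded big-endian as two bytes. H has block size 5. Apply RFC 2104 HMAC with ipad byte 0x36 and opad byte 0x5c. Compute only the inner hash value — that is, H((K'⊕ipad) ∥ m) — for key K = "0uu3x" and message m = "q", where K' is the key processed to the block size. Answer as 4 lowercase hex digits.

Key "0uu3x" = 30 75 75 33 78 is exactly B = 5 bytes: K' = 30 75 75 33 78.
K' ⊕ ipad = 06 43 43 05 4e.
Inner input = 06 43 43 05 4e ∥ 71.
Inner hash: sum = 6+67+67+5+78+113 = 336 → 01 50.

0150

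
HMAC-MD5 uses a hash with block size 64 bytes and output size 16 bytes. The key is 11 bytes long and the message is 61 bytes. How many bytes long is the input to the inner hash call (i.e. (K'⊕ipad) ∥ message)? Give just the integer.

Key is 11 ≤ 64 bytes, zero-padded: |K'| = 64.
Inner input = (K'⊕ipad) ∥ m → 64 + 61 = 125 bytes.

125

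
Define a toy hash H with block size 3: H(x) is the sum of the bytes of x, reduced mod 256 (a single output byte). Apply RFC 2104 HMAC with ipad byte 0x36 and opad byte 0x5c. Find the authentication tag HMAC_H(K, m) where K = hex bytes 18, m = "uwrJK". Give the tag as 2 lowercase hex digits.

Key hex bytes 18 is 1 byte ≤ B = 3; zero-pad to 3 bytes: K' = 18 00 00.
K' ⊕ ipad = 2e 36 36.  K' ⊕ opad = 44 5c 5c.
Inner input = (K'⊕ipad) ∥ m = 2e 36 36 ∥ 75 77 72 4a 4b.
Inner hash: sum = 46+54+54+117+119+114+74+75 = 653; mod 256 = 141 → 8d.
Outer input = (K'⊕opad) ∥ inner = 44 5c 5c ∥ 8d.
Outer hash (tag): sum = 68+92+92+141 = 393; mod 256 = 137 → 89.

89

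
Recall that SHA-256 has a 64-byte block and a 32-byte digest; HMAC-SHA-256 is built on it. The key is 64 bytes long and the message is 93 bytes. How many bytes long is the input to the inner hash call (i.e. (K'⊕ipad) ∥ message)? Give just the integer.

157

Key is 64 ≤ 64 bytes, zero-padded: |K'| = 64.
Inner input = (K'⊕ipad) ∥ m → 64 + 93 = 157 bytes.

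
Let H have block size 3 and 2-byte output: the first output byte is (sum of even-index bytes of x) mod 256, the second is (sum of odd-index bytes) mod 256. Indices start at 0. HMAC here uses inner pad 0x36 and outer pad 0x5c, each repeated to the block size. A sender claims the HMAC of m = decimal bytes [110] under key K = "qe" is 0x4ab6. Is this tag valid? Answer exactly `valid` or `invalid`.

valid

Key "qe" = 71 65 is 2 bytes ≤ B = 3; zero-pad to 3 bytes: K' = 71 65 00.
K' ⊕ ipad = 47 53 36; K' ⊕ opad = 2d 39 5c.
Inner hash: even-index sum = 125 mod 256 = 125; odd-index sum = 193 mod 256 = 193 → 7d c1.
Outer hash (recomputed tag): even-index sum = 330 mod 256 = 74; odd-index sum = 182 mod 256 = 182 → 4a b6.
Recomputed tag = 4ab6; claimed = 4ab6 → match.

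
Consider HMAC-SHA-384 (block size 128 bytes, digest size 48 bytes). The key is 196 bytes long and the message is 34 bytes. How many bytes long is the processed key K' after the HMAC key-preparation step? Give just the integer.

128

Key is 196 > 128 bytes, so it is hashed to 48 bytes then zero-padded to 128: |K'| = 128.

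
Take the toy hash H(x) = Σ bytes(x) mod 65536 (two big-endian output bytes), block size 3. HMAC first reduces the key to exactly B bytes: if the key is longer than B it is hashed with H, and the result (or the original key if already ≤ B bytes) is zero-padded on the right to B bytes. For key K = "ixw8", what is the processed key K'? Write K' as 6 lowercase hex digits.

|K| = 4 > B = 3, so first hash the key.
H(K): sum = 105+120+119+56 = 400 → 01 90.
Zero-pad H(K) = 01 90 to 3 bytes: K' = 01 90 00.

019000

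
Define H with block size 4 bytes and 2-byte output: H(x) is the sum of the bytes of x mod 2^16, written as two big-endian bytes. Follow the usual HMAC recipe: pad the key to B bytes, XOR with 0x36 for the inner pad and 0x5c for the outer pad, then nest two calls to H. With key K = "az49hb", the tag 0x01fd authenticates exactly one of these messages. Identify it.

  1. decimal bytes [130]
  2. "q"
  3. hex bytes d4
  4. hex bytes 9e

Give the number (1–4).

Key "az49hb" = 61 7a 34 39 68 62 is 6 bytes > B = 4, so hash it first: H(key) = 02 12, then zero-pad to 4 bytes: K' = 02 12 00 00.
K' ⊕ ipad = 34 24 36 36; K' ⊕ opad = 5e 4e 5c 5c.
m1: inner = H(34 24 36 36 82) = 01 46; tag = H(5e 4e 5c 5c 01 46) = 01ab
m2: inner = H(34 24 36 36 71) = 01 35; tag = H(5e 4e 5c 5c 01 35) = 019a
m3: inner = H(34 24 36 36 d4) = 01 98; tag = H(5e 4e 5c 5c 01 98) = 01fd ← matches
m4: inner = H(34 24 36 36 9e) = 01 62; tag = H(5e 4e 5c 5c 01 62) = 01c7

3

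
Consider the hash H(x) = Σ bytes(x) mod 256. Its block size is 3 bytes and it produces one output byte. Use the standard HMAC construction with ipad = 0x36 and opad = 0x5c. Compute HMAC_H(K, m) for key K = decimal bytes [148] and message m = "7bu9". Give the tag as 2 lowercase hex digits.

Key decimal bytes [148] = 94 is 1 byte ≤ B = 3; zero-pad to 3 bytes: K' = 94 00 00.
K' ⊕ ipad = a2 36 36.  K' ⊕ opad = c8 5c 5c.
Inner input = (K'⊕ipad) ∥ m = a2 36 36 ∥ 37 62 75 39.
Inner hash: sum = 162+54+54+55+98+117+57 = 597; mod 256 = 85 → 55.
Outer input = (K'⊕opad) ∥ inner = c8 5c 5c ∥ 55.
Outer hash (tag): sum = 200+92+92+85 = 469; mod 256 = 213 → d5.

d5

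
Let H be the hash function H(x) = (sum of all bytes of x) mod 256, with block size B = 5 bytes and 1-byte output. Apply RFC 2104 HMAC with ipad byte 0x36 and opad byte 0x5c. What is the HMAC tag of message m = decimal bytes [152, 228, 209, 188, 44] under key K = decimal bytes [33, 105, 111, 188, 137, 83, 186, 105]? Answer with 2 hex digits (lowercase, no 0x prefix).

e7

Key decimal bytes [33, 105, 111, 188, 137, 83, 186, 105] = 21 69 6f bc 89 53 ba 69 is 8 bytes > B = 5, so hash it first: H(key) = b4, then zero-pad to 5 bytes: K' = b4 00 00 00 00.
K' ⊕ ipad = 82 36 36 36 36.  K' ⊕ opad = e8 5c 5c 5c 5c.
Inner input = (K'⊕ipad) ∥ m = 82 36 36 36 36 ∥ 98 e4 d1 bc 2c.
Inner hash: sum = 130+54+54+54+54+152+228+209+188+44 = 1167; mod 256 = 143 → 8f.
Outer input = (K'⊕opad) ∥ inner = e8 5c 5c 5c 5c ∥ 8f.
Outer hash (tag): sum = 232+92+92+92+92+143 = 743; mod 256 = 231 → e7.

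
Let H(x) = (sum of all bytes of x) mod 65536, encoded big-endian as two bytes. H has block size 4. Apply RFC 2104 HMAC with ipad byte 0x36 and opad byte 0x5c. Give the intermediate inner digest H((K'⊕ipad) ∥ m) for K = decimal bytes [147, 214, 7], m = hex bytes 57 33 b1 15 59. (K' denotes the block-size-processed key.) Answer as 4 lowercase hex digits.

Key decimal bytes [147, 214, 7] = 93 d6 07 is 3 bytes ≤ B = 4; zero-pad to 4 bytes: K' = 93 d6 07 00.
K' ⊕ ipad = a5 e0 31 36.
Inner input = a5 e0 31 36 ∥ 57 33 b1 15 59.
Inner hash: sum = 165+224+49+54+87+51+177+21+89 = 917 → 03 95.

0395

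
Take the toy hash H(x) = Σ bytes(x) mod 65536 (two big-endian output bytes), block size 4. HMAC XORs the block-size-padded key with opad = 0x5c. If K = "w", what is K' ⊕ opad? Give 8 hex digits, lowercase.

2b5c5c5c

Key "w" = 77 is 1 byte ≤ B = 4; zero-pad to 4 bytes: K' = 77 00 00 00.
XOR each byte with 0x5c: 77⊕5c=2b, 00⊕5c=5c, 00⊕5c=5c, 00⊕5c=5c.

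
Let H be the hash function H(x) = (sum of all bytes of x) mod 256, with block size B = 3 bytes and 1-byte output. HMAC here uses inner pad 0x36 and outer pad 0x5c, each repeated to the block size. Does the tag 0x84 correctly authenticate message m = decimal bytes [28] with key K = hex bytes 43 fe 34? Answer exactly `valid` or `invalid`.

Key hex bytes 43 fe 34 is exactly B = 3 bytes: K' = 43 fe 34.
K' ⊕ ipad = 75 c8 02; K' ⊕ opad = 1f a2 68.
Inner hash: sum = 117+200+2+28 = 347; mod 256 = 91 → 5b.
Outer hash (recomputed tag): sum = 31+162+104+91 = 388; mod 256 = 132 → 84.
Recomputed tag = 84; claimed = 84 → match.

valid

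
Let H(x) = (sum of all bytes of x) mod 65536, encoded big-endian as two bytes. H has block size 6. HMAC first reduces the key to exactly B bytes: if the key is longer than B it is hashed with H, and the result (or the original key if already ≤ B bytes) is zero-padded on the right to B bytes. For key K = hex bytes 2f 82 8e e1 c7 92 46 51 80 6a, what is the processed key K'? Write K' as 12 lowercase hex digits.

04fa00000000

|K| = 10 > B = 6, so first hash the key.
H(K): sum = 47+130+142+225+199+146+70+81+128+106 = 1274 → 04 fa.
Zero-pad H(K) = 04 fa to 6 bytes: K' = 04 fa 00 00 00 00.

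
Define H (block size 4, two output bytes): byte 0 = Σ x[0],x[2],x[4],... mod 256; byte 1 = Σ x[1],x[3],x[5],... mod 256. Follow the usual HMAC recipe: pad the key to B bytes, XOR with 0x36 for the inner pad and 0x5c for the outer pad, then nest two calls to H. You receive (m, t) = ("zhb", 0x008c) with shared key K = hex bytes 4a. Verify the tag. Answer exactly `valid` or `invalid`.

Key hex bytes 4a is 1 byte ≤ B = 4; zero-pad to 4 bytes: K' = 4a 00 00 00.
K' ⊕ ipad = 7c 36 36 36; K' ⊕ opad = 16 5c 5c 5c.
Inner hash: even-index sum = 398 mod 256 = 142; odd-index sum = 212 mod 256 = 212 → 8e d4.
Outer hash (recomputed tag): even-index sum = 256 mod 256 = 0; odd-index sum = 396 mod 256 = 140 → 00 8c.
Recomputed tag = 008c; claimed = 008c → match.

valid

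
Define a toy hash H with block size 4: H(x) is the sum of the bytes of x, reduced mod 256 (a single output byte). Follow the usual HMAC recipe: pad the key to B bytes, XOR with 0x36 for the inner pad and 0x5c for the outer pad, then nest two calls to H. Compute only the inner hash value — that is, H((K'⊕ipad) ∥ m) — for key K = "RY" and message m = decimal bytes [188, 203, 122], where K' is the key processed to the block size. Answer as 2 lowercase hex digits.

Key "RY" = 52 59 is 2 bytes ≤ B = 4; zero-pad to 4 bytes: K' = 52 59 00 00.
K' ⊕ ipad = 64 6f 36 36.
Inner input = 64 6f 36 36 ∥ bc cb 7a.
Inner hash: sum = 100+111+54+54+188+203+122 = 832; mod 256 = 64 → 40.

40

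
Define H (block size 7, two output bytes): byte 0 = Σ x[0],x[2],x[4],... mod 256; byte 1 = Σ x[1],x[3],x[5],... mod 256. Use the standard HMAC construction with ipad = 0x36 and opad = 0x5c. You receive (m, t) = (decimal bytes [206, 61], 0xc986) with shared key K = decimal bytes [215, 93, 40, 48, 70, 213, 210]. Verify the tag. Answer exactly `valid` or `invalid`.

valid

Key decimal bytes [215, 93, 40, 48, 70, 213, 210] = d7 5d 28 30 46 d5 d2 is exactly B = 7 bytes: K' = d7 5d 28 30 46 d5 d2.
K' ⊕ ipad = e1 6b 1e 06 70 e3 e4; K' ⊕ opad = 8b 01 74 6c 1a 89 8e.
Inner hash: even-index sum = 656 mod 256 = 144; odd-index sum = 546 mod 256 = 34 → 90 22.
Outer hash (recomputed tag): even-index sum = 457 mod 256 = 201; odd-index sum = 390 mod 256 = 134 → c9 86.
Recomputed tag = c986; claimed = c986 → match.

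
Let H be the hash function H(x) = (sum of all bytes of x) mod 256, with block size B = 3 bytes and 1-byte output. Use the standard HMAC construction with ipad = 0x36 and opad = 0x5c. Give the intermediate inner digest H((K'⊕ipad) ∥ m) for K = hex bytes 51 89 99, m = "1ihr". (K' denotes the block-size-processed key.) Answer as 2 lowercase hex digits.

Key hex bytes 51 89 99 is exactly B = 3 bytes: K' = 51 89 99.
K' ⊕ ipad = 67 bf af.
Inner input = 67 bf af ∥ 31 69 68 72.
Inner hash: sum = 103+191+175+49+105+104+114 = 841; mod 256 = 73 → 49.

49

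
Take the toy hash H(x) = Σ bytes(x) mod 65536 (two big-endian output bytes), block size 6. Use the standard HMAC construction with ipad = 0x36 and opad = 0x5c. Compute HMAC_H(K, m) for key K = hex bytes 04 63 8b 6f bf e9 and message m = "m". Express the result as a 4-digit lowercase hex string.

03ae

Key hex bytes 04 63 8b 6f bf e9 is exactly B = 6 bytes: K' = 04 63 8b 6f bf e9.
K' ⊕ ipad = 32 55 bd 59 89 df.  K' ⊕ opad = 58 3f d7 33 e3 b5.
Inner input = (K'⊕ipad) ∥ m = 32 55 bd 59 89 df ∥ 6d.
Inner hash: sum = 50+85+189+89+137+223+109 = 882 → 03 72.
Outer input = (K'⊕opad) ∥ inner = 58 3f d7 33 e3 b5 ∥ 03 72.
Outer hash (tag): sum = 88+63+215+51+227+181+3+114 = 942 → 03 ae.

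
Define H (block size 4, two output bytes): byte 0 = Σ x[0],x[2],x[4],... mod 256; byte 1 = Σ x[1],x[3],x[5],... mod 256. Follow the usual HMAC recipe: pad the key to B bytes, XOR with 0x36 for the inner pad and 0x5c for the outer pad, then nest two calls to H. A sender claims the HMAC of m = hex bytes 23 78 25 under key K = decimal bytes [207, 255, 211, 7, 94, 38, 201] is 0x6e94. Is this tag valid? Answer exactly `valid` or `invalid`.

Key decimal bytes [207, 255, 211, 7, 94, 38, 201] = cf ff d3 07 5e 26 c9 is 7 bytes > B = 4, so hash it first: H(key) = c9 2c, then zero-pad to 4 bytes: K' = c9 2c 00 00.
K' ⊕ ipad = ff 1a 36 36; K' ⊕ opad = 95 70 5c 5c.
Inner hash: even-index sum = 381 mod 256 = 125; odd-index sum = 200 mod 256 = 200 → 7d c8.
Outer hash (recomputed tag): even-index sum = 366 mod 256 = 110; odd-index sum = 404 mod 256 = 148 → 6e 94.
Recomputed tag = 6e94; claimed = 6e94 → match.

valid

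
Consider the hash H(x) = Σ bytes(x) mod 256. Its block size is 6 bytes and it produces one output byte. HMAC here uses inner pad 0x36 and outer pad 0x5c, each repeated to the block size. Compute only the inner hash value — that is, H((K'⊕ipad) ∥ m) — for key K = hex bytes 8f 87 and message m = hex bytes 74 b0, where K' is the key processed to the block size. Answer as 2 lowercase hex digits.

Key hex bytes 8f 87 is 2 bytes ≤ B = 6; zero-pad to 6 bytes: K' = 8f 87 00 00 00 00.
K' ⊕ ipad = b9 b1 36 36 36 36.
Inner input = b9 b1 36 36 36 36 ∥ 74 b0.
Inner hash: sum = 185+177+54+54+54+54+116+176 = 870; mod 256 = 102 → 66.

66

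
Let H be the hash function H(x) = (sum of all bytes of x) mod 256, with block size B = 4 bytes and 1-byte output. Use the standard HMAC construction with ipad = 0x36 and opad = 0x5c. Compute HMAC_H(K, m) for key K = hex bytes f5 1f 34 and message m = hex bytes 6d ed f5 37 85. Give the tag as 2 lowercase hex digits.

Key hex bytes f5 1f 34 is 3 bytes ≤ B = 4; zero-pad to 4 bytes: K' = f5 1f 34 00.
K' ⊕ ipad = c3 29 02 36.  K' ⊕ opad = a9 43 68 5c.
Inner input = (K'⊕ipad) ∥ m = c3 29 02 36 ∥ 6d ed f5 37 85.
Inner hash: sum = 195+41+2+54+109+237+245+55+133 = 1071; mod 256 = 47 → 2f.
Outer input = (K'⊕opad) ∥ inner = a9 43 68 5c ∥ 2f.
Outer hash (tag): sum = 169+67+104+92+47 = 479; mod 256 = 223 → df.

df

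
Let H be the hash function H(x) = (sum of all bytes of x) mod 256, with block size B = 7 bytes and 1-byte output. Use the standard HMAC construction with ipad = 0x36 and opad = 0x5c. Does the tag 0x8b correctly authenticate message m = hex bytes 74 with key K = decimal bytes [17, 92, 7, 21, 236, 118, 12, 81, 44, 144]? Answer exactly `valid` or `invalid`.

Key decimal bytes [17, 92, 7, 21, 236, 118, 12, 81, 44, 144] = 11 5c 07 15 ec 76 0c 51 2c 90 is 10 bytes > B = 7, so hash it first: H(key) = 04, then zero-pad to 7 bytes: K' = 04 00 00 00 00 00 00.
K' ⊕ ipad = 32 36 36 36 36 36 36; K' ⊕ opad = 58 5c 5c 5c 5c 5c 5c.
Inner hash: sum = 50+54+54+54+54+54+54+116 = 490; mod 256 = 234 → ea.
Outer hash (recomputed tag): sum = 88+92+92+92+92+92+92+234 = 874; mod 256 = 106 → 6a.
Recomputed tag = 6a; claimed = 8b → mismatch.

invalid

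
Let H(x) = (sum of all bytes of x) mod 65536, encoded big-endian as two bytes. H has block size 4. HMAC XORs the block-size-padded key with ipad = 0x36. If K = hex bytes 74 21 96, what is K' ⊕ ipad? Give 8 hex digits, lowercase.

4217a036

Key hex bytes 74 21 96 is 3 bytes ≤ B = 4; zero-pad to 4 bytes: K' = 74 21 96 00.
XOR each byte with 0x36: 74⊕36=42, 21⊕36=17, 96⊕36=a0, 00⊕36=36.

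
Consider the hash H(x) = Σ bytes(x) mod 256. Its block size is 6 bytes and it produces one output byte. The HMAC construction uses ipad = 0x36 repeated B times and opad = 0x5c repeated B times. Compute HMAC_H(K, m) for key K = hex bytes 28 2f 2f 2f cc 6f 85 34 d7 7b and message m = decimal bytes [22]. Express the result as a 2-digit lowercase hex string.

64

Key hex bytes 28 2f 2f 2f cc 6f 85 34 d7 7b is 10 bytes > B = 6, so hash it first: H(key) = fb, then zero-pad to 6 bytes: K' = fb 00 00 00 00 00.
K' ⊕ ipad = cd 36 36 36 36 36.  K' ⊕ opad = a7 5c 5c 5c 5c 5c.
Inner input = (K'⊕ipad) ∥ m = cd 36 36 36 36 36 ∥ 16.
Inner hash: sum = 205+54+54+54+54+54+22 = 497; mod 256 = 241 → f1.
Outer input = (K'⊕opad) ∥ inner = a7 5c 5c 5c 5c 5c ∥ f1.
Outer hash (tag): sum = 167+92+92+92+92+92+241 = 868; mod 256 = 100 → 64.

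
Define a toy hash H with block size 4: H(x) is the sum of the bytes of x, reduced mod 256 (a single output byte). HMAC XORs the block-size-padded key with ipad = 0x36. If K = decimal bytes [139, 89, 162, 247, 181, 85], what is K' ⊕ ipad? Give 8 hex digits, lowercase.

Key decimal bytes [139, 89, 162, 247, 181, 85] = 8b 59 a2 f7 b5 55 is 6 bytes > B = 4, so hash it first: H(key) = 87, then zero-pad to 4 bytes: K' = 87 00 00 00.
XOR each byte with 0x36: 87⊕36=b1, 00⊕36=36, 00⊕36=36, 00⊕36=36.

b1363636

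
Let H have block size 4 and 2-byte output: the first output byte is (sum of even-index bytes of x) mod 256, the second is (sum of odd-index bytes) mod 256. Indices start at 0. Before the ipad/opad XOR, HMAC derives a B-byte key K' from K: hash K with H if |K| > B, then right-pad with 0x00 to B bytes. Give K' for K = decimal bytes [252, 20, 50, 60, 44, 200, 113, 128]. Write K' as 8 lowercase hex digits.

|K| = 8 > B = 4, so first hash the key.
H(K): even-index sum = 459 mod 256 = 203; odd-index sum = 408 mod 256 = 152 → cb 98.
Zero-pad H(K) = cb 98 to 4 bytes: K' = cb 98 00 00.

cb980000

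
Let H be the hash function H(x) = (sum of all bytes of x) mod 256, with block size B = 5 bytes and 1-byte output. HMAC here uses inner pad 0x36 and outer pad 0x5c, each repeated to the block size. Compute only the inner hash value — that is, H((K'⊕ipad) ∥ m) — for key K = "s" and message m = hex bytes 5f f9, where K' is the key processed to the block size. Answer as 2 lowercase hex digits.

Key "s" = 73 is 1 byte ≤ B = 5; zero-pad to 5 bytes: K' = 73 00 00 00 00.
K' ⊕ ipad = 45 36 36 36 36.
Inner input = 45 36 36 36 36 ∥ 5f f9.
Inner hash: sum = 69+54+54+54+54+95+249 = 629; mod 256 = 117 → 75.

75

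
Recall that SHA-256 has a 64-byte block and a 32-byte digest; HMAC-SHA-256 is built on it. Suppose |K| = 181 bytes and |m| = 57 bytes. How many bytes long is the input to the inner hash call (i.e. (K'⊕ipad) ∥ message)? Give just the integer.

Key is 181 > 64 bytes, so it is hashed to 32 bytes then zero-padded to 64: |K'| = 64.
Inner input = (K'⊕ipad) ∥ m → 64 + 57 = 121 bytes.

121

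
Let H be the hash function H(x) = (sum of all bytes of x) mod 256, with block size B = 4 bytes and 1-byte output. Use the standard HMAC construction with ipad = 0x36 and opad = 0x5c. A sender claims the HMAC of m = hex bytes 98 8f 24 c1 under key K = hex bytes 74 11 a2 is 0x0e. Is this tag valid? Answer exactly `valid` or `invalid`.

valid

Key hex bytes 74 11 a2 is 3 bytes ≤ B = 4; zero-pad to 4 bytes: K' = 74 11 a2 00.
K' ⊕ ipad = 42 27 94 36; K' ⊕ opad = 28 4d fe 5c.
Inner hash: sum = 66+39+148+54+152+143+36+193 = 831; mod 256 = 63 → 3f.
Outer hash (recomputed tag): sum = 40+77+254+92+63 = 526; mod 256 = 14 → 0e.
Recomputed tag = 0e; claimed = 0e → match.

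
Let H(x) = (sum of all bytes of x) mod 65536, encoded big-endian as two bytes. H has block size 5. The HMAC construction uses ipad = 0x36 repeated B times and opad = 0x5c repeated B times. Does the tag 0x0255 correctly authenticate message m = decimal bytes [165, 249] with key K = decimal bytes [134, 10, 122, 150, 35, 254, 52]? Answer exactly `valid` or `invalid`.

valid

Key decimal bytes [134, 10, 122, 150, 35, 254, 52] = 86 0a 7a 96 23 fe 34 is 7 bytes > B = 5, so hash it first: H(key) = 02 f5, then zero-pad to 5 bytes: K' = 02 f5 00 00 00.
K' ⊕ ipad = 34 c3 36 36 36; K' ⊕ opad = 5e a9 5c 5c 5c.
Inner hash: sum = 52+195+54+54+54+165+249 = 823 → 03 37.
Outer hash (recomputed tag): sum = 94+169+92+92+92+3+55 = 597 → 02 55.
Recomputed tag = 0255; claimed = 0255 → match.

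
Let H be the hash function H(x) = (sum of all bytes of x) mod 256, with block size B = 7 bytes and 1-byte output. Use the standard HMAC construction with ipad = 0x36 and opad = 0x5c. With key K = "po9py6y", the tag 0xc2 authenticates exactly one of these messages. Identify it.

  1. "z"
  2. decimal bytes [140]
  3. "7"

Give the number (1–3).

Key "po9py6y" = 70 6f 39 70 79 36 79 is exactly B = 7 bytes: K' = 70 6f 39 70 79 36 79.
K' ⊕ ipad = 46 59 0f 46 4f 00 4f; K' ⊕ opad = 2c 33 65 2c 25 6a 25.
m1: inner = H(46 59 0f 46 4f 00 4f 7a) = 0c; tag = H(2c 33 65 2c 25 6a 25 0c) = b0
m2: inner = H(46 59 0f 46 4f 00 4f 8c) = 1e; tag = H(2c 33 65 2c 25 6a 25 1e) = c2 ← matches
m3: inner = H(46 59 0f 46 4f 00 4f 37) = c9; tag = H(2c 33 65 2c 25 6a 25 c9) = 6d

2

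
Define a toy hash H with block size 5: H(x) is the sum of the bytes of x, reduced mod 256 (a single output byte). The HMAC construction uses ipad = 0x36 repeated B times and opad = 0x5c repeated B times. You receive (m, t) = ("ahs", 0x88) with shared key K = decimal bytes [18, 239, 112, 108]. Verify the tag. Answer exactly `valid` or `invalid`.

Key decimal bytes [18, 239, 112, 108] = 12 ef 70 6c is 4 bytes ≤ B = 5; zero-pad to 5 bytes: K' = 12 ef 70 6c 00.
K' ⊕ ipad = 24 d9 46 5a 36; K' ⊕ opad = 4e b3 2c 30 5c.
Inner hash: sum = 36+217+70+90+54+97+104+115 = 783; mod 256 = 15 → 0f.
Outer hash (recomputed tag): sum = 78+179+44+48+92+15 = 456; mod 256 = 200 → c8.
Recomputed tag = c8; claimed = 88 → mismatch.

invalid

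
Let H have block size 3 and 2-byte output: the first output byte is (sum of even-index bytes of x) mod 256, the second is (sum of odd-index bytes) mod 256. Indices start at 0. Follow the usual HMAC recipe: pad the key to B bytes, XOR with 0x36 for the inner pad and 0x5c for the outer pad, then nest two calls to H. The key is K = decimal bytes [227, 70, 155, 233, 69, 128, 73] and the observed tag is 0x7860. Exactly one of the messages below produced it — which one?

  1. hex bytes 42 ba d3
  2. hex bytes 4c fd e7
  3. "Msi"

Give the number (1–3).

2

Key decimal bytes [227, 70, 155, 233, 69, 128, 73] = e3 46 9b e9 45 80 49 is 7 bytes > B = 3, so hash it first: H(key) = 0c af, then zero-pad to 3 bytes: K' = 0c af 00.
K' ⊕ ipad = 3a 99 36; K' ⊕ opad = 50 f3 5c.
m1: inner = H(3a 99 36 42 ba d3) = 2a ae; tag = H(50 f3 5c 2a ae) = 5a1d
m2: inner = H(3a 99 36 4c fd e7) = 6d cc; tag = H(50 f3 5c 6d cc) = 7860 ← matches
m3: inner = H(3a 99 36 4d 73 69) = e3 4f; tag = H(50 f3 5c e3 4f) = fbd6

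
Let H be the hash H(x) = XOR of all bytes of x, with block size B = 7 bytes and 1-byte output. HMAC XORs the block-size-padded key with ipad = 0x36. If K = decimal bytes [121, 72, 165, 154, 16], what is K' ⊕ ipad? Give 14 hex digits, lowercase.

Key decimal bytes [121, 72, 165, 154, 16] = 79 48 a5 9a 10 is 5 bytes ≤ B = 7; zero-pad to 7 bytes: K' = 79 48 a5 9a 10 00 00.
XOR each byte with 0x36: 79⊕36=4f, 48⊕36=7e, a5⊕36=93, 9a⊕36=ac, 10⊕36=26, 00⊕36=36, 00⊕36=36.

4f7e93ac263636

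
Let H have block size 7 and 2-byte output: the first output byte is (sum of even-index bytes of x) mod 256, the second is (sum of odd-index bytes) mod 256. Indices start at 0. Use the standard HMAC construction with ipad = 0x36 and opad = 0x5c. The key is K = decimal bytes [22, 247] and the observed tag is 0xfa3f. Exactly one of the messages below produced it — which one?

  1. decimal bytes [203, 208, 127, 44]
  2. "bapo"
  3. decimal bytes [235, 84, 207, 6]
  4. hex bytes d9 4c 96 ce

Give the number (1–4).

Key decimal bytes [22, 247] = 16 f7 is 2 bytes ≤ B = 7; zero-pad to 7 bytes: K' = 16 f7 00 00 00 00 00.
K' ⊕ ipad = 20 c1 36 36 36 36 36; K' ⊕ opad = 4a ab 5c 5c 5c 5c 5c.
m1: inner = H(20 c1 36 36 36 36 36 cb d0 7f 2c) = be 77; tag = H(4a ab 5c 5c 5c 5c 5c be 77) = d521
m2: inner = H(20 c1 36 36 36 36 36 62 61 70 6f) = 92 ff; tag = H(4a ab 5c 5c 5c 5c 5c 92 ff) = 5df5
m3: inner = H(20 c1 36 36 36 36 36 eb 54 cf 06) = 1c e7; tag = H(4a ab 5c 5c 5c 5c 5c 1c e7) = 457f
m4: inner = H(20 c1 36 36 36 36 36 d9 4c 96 ce) = dc 9c; tag = H(4a ab 5c 5c 5c 5c 5c dc 9c) = fa3f ← matches

4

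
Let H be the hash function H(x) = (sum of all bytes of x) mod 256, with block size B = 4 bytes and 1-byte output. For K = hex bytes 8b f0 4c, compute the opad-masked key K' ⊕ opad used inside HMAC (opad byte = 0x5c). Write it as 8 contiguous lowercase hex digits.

Key hex bytes 8b f0 4c is 3 bytes ≤ B = 4; zero-pad to 4 bytes: K' = 8b f0 4c 00.
XOR each byte with 0x5c: 8b⊕5c=d7, f0⊕5c=ac, 4c⊕5c=10, 00⊕5c=5c.

d7ac105c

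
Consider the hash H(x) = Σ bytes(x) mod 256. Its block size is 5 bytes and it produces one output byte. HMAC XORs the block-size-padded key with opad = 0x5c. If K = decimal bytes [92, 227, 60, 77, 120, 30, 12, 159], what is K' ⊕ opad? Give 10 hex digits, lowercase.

Key decimal bytes [92, 227, 60, 77, 120, 30, 12, 159] = 5c e3 3c 4d 78 1e 0c 9f is 8 bytes > B = 5, so hash it first: H(key) = 09, then zero-pad to 5 bytes: K' = 09 00 00 00 00.
XOR each byte with 0x5c: 09⊕5c=55, 00⊕5c=5c, 00⊕5c=5c, 00⊕5c=5c, 00⊕5c=5c.

555c5c5c5c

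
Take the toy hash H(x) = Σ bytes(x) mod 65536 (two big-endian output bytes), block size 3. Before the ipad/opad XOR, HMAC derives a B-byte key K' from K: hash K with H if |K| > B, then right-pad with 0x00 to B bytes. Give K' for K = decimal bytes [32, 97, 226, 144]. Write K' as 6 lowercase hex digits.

|K| = 4 > B = 3, so first hash the key.
H(K): sum = 32+97+226+144 = 499 → 01 f3.
Zero-pad H(K) = 01 f3 to 3 bytes: K' = 01 f3 00.

01f300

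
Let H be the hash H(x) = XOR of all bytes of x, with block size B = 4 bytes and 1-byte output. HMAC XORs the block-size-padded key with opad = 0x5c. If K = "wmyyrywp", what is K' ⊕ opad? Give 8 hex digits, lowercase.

4a5c5c5c

Key "wmyyrywp" = 77 6d 79 79 72 79 77 70 is 8 bytes > B = 4, so hash it first: H(key) = 16, then zero-pad to 4 bytes: K' = 16 00 00 00.
XOR each byte with 0x5c: 16⊕5c=4a, 00⊕5c=5c, 00⊕5c=5c, 00⊕5c=5c.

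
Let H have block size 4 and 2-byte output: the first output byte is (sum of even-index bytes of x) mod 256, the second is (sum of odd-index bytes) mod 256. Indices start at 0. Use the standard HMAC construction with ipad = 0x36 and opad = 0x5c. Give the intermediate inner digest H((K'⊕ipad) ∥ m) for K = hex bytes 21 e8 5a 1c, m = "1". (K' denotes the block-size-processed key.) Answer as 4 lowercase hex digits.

b408

Key hex bytes 21 e8 5a 1c is exactly B = 4 bytes: K' = 21 e8 5a 1c.
K' ⊕ ipad = 17 de 6c 2a.
Inner input = 17 de 6c 2a ∥ 31.
Inner hash: even-index sum = 180 mod 256 = 180; odd-index sum = 264 mod 256 = 8 → b4 08.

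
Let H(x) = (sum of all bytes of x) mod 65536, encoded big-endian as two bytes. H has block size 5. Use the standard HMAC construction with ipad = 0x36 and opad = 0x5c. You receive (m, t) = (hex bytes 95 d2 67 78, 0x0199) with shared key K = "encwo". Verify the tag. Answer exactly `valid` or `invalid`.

invalid

Key "encwo" = 65 6e 63 77 6f is exactly B = 5 bytes: K' = 65 6e 63 77 6f.
K' ⊕ ipad = 53 58 55 41 59; K' ⊕ opad = 39 32 3f 2b 33.
Inner hash: sum = 83+88+85+65+89+149+210+103+120 = 992 → 03 e0.
Outer hash (recomputed tag): sum = 57+50+63+43+51+3+224 = 491 → 01 eb.
Recomputed tag = 01eb; claimed = 0199 → mismatch.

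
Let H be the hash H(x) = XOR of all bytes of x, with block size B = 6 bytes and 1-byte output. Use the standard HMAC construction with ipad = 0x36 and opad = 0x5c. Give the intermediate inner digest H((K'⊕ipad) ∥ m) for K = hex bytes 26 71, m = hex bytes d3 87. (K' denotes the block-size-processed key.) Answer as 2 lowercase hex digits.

Key hex bytes 26 71 is 2 bytes ≤ B = 6; zero-pad to 6 bytes: K' = 26 71 00 00 00 00.
K' ⊕ ipad = 10 47 36 36 36 36.
Inner input = 10 47 36 36 36 36 ∥ d3 87.
Inner hash: XOR 10⊕47⊕36⊕36⊕36⊕36⊕d3⊕87 = 03.

03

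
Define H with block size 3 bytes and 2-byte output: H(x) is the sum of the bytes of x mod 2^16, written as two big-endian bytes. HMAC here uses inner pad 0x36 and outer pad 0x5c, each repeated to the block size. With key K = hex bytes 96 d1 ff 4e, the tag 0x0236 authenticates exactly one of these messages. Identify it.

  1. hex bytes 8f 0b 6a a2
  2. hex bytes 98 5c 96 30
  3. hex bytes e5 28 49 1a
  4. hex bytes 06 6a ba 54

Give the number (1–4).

Key hex bytes 96 d1 ff 4e is 4 bytes > B = 3, so hash it first: H(key) = 02 b4, then zero-pad to 3 bytes: K' = 02 b4 00.
K' ⊕ ipad = 34 82 36; K' ⊕ opad = 5e e8 5c.
m1: inner = H(34 82 36 8f 0b 6a a2) = 02 92; tag = H(5e e8 5c 02 92) = 0236 ← matches
m2: inner = H(34 82 36 98 5c 96 30) = 02 a6; tag = H(5e e8 5c 02 a6) = 024a
m3: inner = H(34 82 36 e5 28 49 1a) = 02 5c; tag = H(5e e8 5c 02 5c) = 0200
m4: inner = H(34 82 36 06 6a ba 54) = 02 6a; tag = H(5e e8 5c 02 6a) = 020e

1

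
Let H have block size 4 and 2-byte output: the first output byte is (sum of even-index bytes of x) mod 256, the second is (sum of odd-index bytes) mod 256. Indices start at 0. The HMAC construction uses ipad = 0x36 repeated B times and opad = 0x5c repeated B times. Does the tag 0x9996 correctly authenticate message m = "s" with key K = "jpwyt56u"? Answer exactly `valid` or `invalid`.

invalid

Key "jpwyt56u" = 6a 70 77 79 74 35 36 75 is 8 bytes > B = 4, so hash it first: H(key) = 8b 93, then zero-pad to 4 bytes: K' = 8b 93 00 00.
K' ⊕ ipad = bd a5 36 36; K' ⊕ opad = d7 cf 5c 5c.
Inner hash: even-index sum = 358 mod 256 = 102; odd-index sum = 219 mod 256 = 219 → 66 db.
Outer hash (recomputed tag): even-index sum = 409 mod 256 = 153; odd-index sum = 518 mod 256 = 6 → 99 06.
Recomputed tag = 9906; claimed = 9996 → mismatch.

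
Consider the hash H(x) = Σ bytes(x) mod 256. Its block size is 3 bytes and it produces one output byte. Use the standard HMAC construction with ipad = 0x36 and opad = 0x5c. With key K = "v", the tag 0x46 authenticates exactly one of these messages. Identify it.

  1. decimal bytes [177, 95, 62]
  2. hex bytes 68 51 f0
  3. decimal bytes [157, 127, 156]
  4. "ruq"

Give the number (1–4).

3

Key "v" = 76 is 1 byte ≤ B = 3; zero-pad to 3 bytes: K' = 76 00 00.
K' ⊕ ipad = 40 36 36; K' ⊕ opad = 2a 5c 5c.
m1: inner = H(40 36 36 b1 5f 3e) = fa; tag = H(2a 5c 5c fa) = dc
m2: inner = H(40 36 36 68 51 f0) = 55; tag = H(2a 5c 5c 55) = 37
m3: inner = H(40 36 36 9d 7f 9c) = 64; tag = H(2a 5c 5c 64) = 46 ← matches
m4: inner = H(40 36 36 72 75 71) = 04; tag = H(2a 5c 5c 04) = e6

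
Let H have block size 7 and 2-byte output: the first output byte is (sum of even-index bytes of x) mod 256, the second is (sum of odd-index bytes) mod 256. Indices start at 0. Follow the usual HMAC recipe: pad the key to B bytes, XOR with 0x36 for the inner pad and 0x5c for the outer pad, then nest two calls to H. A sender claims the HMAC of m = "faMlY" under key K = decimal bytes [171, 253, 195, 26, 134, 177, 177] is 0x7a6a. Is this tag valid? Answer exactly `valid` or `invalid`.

invalid

Key decimal bytes [171, 253, 195, 26, 134, 177, 177] = ab fd c3 1a 86 b1 b1 is exactly B = 7 bytes: K' = ab fd c3 1a 86 b1 b1.
K' ⊕ ipad = 9d cb f5 2c b0 87 87; K' ⊕ opad = f7 a1 9f 46 da ed ed.
Inner hash: even-index sum = 918 mod 256 = 150; odd-index sum = 650 mod 256 = 138 → 96 8a.
Outer hash (recomputed tag): even-index sum = 999 mod 256 = 231; odd-index sum = 618 mod 256 = 106 → e7 6a.
Recomputed tag = e76a; claimed = 7a6a → mismatch.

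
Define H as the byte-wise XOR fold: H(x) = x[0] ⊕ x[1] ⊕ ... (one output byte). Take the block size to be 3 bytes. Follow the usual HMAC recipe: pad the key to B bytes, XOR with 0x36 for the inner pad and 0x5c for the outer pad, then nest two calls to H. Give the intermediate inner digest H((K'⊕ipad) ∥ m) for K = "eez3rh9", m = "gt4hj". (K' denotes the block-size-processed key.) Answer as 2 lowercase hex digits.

79

Key "eez3rh9" = 65 65 7a 33 72 68 39 is 7 bytes > B = 3, so hash it first: H(key) = 6a, then zero-pad to 3 bytes: K' = 6a 00 00.
K' ⊕ ipad = 5c 36 36.
Inner input = 5c 36 36 ∥ 67 74 34 68 6a.
Inner hash: XOR 5c⊕36⊕36⊕67⊕74⊕34⊕68⊕6a = 79.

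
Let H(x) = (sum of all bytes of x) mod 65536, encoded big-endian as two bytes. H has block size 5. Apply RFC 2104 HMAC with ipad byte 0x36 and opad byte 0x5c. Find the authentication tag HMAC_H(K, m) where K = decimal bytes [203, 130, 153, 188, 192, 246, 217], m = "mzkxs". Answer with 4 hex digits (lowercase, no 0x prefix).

01f6

Key decimal bytes [203, 130, 153, 188, 192, 246, 217] = cb 82 99 bc c0 f6 d9 is 7 bytes > B = 5, so hash it first: H(key) = 05 31, then zero-pad to 5 bytes: K' = 05 31 00 00 00.
K' ⊕ ipad = 33 07 36 36 36.  K' ⊕ opad = 59 6d 5c 5c 5c.
Inner input = (K'⊕ipad) ∥ m = 33 07 36 36 36 ∥ 6d 7a 6b 78 73.
Inner hash: sum = 51+7+54+54+54+109+122+107+120+115 = 793 → 03 19.
Outer input = (K'⊕opad) ∥ inner = 59 6d 5c 5c 5c ∥ 03 19.
Outer hash (tag): sum = 89+109+92+92+92+3+25 = 502 → 01 f6.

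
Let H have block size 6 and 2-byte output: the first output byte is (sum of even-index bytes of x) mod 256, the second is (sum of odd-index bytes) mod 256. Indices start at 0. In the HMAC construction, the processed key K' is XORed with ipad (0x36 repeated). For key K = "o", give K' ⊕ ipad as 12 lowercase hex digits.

593636363636

Key "o" = 6f is 1 byte ≤ B = 6; zero-pad to 6 bytes: K' = 6f 00 00 00 00 00.
XOR each byte with 0x36: 6f⊕36=59, 00⊕36=36, 00⊕36=36, 00⊕36=36, 00⊕36=36, 00⊕36=36.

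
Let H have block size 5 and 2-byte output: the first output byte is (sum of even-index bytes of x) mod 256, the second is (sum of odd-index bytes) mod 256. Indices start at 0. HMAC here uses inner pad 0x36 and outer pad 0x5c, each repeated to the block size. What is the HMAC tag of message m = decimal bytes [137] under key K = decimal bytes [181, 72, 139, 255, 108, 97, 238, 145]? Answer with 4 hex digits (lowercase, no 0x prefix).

4cd9

Key decimal bytes [181, 72, 139, 255, 108, 97, 238, 145] = b5 48 8b ff 6c 61 ee 91 is 8 bytes > B = 5, so hash it first: H(key) = 9a 39, then zero-pad to 5 bytes: K' = 9a 39 00 00 00.
K' ⊕ ipad = ac 0f 36 36 36.  K' ⊕ opad = c6 65 5c 5c 5c.
Inner input = (K'⊕ipad) ∥ m = ac 0f 36 36 36 ∥ 89.
Inner hash: even-index sum = 280 mod 256 = 24; odd-index sum = 206 mod 256 = 206 → 18 ce.
Outer input = (K'⊕opad) ∥ inner = c6 65 5c 5c 5c ∥ 18 ce.
Outer hash (tag): even-index sum = 588 mod 256 = 76; odd-index sum = 217 mod 256 = 217 → 4c d9.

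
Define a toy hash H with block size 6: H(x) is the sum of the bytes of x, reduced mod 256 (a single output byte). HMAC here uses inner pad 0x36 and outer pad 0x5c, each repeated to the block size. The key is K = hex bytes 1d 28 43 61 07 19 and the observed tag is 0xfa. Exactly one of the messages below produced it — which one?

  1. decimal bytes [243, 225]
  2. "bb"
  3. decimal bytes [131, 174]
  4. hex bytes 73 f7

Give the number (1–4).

Key hex bytes 1d 28 43 61 07 19 is exactly B = 6 bytes: K' = 1d 28 43 61 07 19.
K' ⊕ ipad = 2b 1e 75 57 31 2f; K' ⊕ opad = 41 74 1f 3d 5b 45.
m1: inner = H(2b 1e 75 57 31 2f f3 e1) = 49; tag = H(41 74 1f 3d 5b 45 49) = fa ← matches
m2: inner = H(2b 1e 75 57 31 2f 62 62) = 39; tag = H(41 74 1f 3d 5b 45 39) = ea
m3: inner = H(2b 1e 75 57 31 2f 83 ae) = a6; tag = H(41 74 1f 3d 5b 45 a6) = 57
m4: inner = H(2b 1e 75 57 31 2f 73 f7) = df; tag = H(41 74 1f 3d 5b 45 df) = 90

1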